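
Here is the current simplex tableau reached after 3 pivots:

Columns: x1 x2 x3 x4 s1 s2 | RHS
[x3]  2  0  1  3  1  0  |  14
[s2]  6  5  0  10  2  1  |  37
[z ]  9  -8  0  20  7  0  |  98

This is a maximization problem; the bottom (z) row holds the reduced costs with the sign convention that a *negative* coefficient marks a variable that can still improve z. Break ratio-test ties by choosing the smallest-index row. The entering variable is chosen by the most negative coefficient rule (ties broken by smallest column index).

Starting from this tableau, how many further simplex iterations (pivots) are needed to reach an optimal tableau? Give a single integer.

1

pivot: x2 in, s2 out → z = 786/5
No improving column remains; optimal.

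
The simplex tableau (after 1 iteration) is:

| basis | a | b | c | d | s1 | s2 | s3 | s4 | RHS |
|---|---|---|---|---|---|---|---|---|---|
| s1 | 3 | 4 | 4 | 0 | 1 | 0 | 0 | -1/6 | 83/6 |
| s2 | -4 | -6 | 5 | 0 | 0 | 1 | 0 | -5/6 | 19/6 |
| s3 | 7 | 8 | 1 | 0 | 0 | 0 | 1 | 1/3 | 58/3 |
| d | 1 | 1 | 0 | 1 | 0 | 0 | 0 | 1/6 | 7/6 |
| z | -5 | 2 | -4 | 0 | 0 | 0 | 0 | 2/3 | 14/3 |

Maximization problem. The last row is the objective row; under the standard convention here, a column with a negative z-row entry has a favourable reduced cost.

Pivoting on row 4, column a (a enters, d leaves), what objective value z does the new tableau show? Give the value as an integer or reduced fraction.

Minimum ratio for a: (7/6)/1 = 7/6.
z changes by −(z-row coeff of a)·ratio = −(-5)·(7/6) = 35/6.
New z = 14/3 + (35/6) = 21/2.

21/2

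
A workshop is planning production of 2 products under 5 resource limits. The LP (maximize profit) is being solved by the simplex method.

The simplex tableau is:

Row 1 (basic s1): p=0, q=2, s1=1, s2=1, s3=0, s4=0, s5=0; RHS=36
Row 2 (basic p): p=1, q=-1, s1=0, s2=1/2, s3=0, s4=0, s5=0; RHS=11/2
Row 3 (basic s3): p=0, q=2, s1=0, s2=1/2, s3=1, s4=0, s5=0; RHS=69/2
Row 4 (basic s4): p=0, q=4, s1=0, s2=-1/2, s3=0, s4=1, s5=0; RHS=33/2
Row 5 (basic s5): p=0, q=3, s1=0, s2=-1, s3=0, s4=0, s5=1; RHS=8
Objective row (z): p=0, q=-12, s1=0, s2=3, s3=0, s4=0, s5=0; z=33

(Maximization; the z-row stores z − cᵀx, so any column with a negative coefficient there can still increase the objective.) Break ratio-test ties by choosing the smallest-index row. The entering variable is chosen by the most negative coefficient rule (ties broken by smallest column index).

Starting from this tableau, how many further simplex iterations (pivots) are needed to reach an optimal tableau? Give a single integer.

2

pivot: q in, s5 out → z = 65
pivot: s2 in, s4 out → z = 72
No improving column remains; optimal.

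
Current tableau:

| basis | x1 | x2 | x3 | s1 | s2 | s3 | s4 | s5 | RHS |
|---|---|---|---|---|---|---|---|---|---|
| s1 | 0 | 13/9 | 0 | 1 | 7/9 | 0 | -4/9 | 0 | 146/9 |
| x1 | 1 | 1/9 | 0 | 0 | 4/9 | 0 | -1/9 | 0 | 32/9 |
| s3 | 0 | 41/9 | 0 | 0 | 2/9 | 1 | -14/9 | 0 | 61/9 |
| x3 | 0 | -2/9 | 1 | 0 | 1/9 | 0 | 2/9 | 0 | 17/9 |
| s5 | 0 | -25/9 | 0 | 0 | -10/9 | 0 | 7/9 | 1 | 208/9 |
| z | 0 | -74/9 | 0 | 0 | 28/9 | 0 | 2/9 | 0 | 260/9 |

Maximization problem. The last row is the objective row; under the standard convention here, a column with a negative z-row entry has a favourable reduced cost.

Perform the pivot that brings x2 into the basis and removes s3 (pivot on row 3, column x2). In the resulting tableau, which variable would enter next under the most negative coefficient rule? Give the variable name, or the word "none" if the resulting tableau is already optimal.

Pivot element 41/9. New z-row = old z-row − (-74/9)·(row 3/(41/9)).
Updated z-row coefficients: x1: 0, x2: 0, x3: 0, s1: 0, s2: 144/41, s3: 74/41, s4: -106/41, s5: 0.
The most negative is -106/41 in column s4, so s4 would enter next.

s4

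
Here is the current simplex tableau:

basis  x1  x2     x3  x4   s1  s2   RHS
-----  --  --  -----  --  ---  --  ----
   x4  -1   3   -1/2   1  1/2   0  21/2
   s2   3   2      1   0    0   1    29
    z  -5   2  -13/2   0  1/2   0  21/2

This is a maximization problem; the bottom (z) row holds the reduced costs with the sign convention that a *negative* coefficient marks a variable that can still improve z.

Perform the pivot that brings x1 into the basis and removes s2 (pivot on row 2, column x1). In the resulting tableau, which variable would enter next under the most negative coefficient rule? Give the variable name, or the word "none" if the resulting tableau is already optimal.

x3

Pivot element 3. New z-row = old z-row − (-5)·(row 2/3).
Updated z-row coefficients: x1: 0, x2: 16/3, x3: -29/6, x4: 0, s1: 1/2, s2: 5/3.
The most negative is -29/6 in column x3, so x3 would enter next.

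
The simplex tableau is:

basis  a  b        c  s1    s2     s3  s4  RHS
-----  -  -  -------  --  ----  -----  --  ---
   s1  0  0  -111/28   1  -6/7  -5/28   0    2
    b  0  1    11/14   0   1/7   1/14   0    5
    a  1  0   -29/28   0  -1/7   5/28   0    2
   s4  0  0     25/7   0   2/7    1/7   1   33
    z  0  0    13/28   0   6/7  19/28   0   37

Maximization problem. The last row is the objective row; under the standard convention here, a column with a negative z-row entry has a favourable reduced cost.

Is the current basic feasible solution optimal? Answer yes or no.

yes

No objective-row coefficient is strictly negative, so no entering variable exists; the tableau is optimal.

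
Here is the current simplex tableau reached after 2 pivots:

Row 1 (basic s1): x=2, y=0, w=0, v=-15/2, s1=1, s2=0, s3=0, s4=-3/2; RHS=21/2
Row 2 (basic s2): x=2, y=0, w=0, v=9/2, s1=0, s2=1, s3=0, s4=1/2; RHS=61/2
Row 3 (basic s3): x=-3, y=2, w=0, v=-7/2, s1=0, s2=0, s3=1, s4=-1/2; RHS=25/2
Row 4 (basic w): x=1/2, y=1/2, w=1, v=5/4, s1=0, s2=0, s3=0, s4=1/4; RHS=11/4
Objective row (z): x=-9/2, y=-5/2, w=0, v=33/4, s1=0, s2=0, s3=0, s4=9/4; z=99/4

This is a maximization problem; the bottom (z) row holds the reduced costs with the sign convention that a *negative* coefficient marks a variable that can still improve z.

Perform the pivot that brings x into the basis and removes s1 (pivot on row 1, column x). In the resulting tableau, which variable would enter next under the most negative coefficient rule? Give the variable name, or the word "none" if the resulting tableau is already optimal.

v

Pivot element 2. New z-row = old z-row − (-9/2)·(row 1/2).
Updated z-row coefficients: x: 0, y: -5/2, w: 0, v: -69/8, s1: 9/4, s2: 0, s3: 0, s4: -9/8.
The most negative is -69/8 in column v, so v would enter next.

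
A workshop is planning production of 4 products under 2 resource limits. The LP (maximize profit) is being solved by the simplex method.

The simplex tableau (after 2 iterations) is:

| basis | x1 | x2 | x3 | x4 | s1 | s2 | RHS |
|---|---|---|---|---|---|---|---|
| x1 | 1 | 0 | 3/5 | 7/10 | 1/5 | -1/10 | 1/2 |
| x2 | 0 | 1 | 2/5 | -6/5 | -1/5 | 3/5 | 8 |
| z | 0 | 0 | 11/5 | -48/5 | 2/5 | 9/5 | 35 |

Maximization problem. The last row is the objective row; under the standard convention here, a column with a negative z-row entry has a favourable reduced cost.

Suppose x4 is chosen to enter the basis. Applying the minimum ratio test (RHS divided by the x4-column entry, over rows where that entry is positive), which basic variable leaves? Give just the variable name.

Ratios: row 1 (x1): (1/2)/(7/10) = 5/7; row 2 (x2): entry -6/5 ≤ 0, skip.
Minimum ratio 5/7 is in the x1 row, so x1 leaves.

x1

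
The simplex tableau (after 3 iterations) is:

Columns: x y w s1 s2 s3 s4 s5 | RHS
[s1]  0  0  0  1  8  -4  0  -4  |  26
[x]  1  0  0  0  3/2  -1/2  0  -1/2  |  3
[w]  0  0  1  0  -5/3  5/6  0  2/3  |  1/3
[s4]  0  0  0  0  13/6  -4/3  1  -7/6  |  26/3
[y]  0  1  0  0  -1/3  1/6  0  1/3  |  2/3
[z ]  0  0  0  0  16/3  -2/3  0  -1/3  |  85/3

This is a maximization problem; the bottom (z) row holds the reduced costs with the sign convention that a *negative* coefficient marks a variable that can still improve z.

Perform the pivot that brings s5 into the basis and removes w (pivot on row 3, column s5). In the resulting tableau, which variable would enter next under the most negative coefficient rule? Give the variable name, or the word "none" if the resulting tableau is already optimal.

Pivot element 2/3. New z-row = old z-row − (-1/3)·(row 3/(2/3)).
Updated z-row coefficients: x: 0, y: 0, w: 1/2, s1: 0, s2: 9/2, s3: -1/4, s4: 0, s5: 0.
The most negative is -1/4 in column s3, so s3 would enter next.

s3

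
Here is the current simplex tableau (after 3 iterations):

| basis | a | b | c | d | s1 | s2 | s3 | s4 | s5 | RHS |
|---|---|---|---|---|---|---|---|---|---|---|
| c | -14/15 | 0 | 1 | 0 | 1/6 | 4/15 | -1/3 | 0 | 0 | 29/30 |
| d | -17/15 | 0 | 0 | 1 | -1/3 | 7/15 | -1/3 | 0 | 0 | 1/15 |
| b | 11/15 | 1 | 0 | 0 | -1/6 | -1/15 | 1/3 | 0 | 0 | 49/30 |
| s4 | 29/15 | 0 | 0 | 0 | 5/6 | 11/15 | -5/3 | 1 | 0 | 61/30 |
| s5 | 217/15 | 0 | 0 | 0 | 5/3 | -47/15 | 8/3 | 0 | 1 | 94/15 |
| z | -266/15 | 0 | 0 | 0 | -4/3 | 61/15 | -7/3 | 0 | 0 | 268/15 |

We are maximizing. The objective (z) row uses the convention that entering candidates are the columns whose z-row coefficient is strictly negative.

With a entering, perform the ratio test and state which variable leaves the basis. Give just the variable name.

s5

Ratios: row 1 (c): entry -14/15 ≤ 0, skip; row 2 (d): entry -17/15 ≤ 0, skip; row 3 (b): (49/30)/(11/15) = 49/22; row 4 (s4): (61/30)/(29/15) = 61/58; row 5 (s5): (94/15)/(217/15) = 94/217.
Minimum ratio 94/217 is in the s5 row, so s5 leaves.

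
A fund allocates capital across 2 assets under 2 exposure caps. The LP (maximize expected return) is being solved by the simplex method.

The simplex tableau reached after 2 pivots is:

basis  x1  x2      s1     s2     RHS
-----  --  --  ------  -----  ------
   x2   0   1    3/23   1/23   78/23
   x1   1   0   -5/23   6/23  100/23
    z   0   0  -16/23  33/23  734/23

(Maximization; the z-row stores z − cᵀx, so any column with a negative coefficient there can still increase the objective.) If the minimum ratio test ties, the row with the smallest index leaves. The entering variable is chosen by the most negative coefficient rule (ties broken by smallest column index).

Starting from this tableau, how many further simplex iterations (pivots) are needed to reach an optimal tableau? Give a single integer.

pivot: s1 in, x2 out → z = 50
No improving column remains; optimal.

1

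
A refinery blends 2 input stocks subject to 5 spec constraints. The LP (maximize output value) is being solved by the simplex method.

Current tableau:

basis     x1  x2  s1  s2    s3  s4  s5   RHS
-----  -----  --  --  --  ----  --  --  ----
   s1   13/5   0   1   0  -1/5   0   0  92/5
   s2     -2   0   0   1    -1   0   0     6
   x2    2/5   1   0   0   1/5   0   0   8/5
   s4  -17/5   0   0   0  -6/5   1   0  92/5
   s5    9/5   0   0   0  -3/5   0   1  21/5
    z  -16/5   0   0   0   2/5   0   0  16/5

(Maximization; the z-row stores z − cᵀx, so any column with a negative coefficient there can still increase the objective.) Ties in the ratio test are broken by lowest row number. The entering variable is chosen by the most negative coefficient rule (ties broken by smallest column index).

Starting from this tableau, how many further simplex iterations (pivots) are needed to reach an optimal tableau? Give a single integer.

2

pivot: x1 in, s5 out → z = 32/3
pivot: s3 in, x2 out → z = 12
No improving column remains; optimal.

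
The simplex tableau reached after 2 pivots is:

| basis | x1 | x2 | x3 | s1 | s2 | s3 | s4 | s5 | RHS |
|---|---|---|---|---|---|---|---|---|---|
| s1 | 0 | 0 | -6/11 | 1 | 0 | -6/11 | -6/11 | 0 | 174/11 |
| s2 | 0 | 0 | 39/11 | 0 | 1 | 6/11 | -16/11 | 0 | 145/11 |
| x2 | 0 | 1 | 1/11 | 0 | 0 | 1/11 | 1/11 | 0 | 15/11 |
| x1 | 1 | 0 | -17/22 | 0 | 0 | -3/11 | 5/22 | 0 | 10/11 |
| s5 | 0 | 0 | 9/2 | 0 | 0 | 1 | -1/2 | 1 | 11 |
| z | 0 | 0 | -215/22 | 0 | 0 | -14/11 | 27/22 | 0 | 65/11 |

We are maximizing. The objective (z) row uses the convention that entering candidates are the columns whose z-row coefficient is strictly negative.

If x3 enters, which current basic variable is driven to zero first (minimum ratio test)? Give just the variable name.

Ratios: row 1 (s1): entry -6/11 ≤ 0, skip; row 2 (s2): (145/11)/(39/11) = 145/39; row 3 (x2): (15/11)/(1/11) = 15; row 4 (x1): entry -17/22 ≤ 0, skip; row 5 (s5): 11/(9/2) = 22/9.
Minimum ratio 22/9 is in the s5 row, so s5 leaves.

s5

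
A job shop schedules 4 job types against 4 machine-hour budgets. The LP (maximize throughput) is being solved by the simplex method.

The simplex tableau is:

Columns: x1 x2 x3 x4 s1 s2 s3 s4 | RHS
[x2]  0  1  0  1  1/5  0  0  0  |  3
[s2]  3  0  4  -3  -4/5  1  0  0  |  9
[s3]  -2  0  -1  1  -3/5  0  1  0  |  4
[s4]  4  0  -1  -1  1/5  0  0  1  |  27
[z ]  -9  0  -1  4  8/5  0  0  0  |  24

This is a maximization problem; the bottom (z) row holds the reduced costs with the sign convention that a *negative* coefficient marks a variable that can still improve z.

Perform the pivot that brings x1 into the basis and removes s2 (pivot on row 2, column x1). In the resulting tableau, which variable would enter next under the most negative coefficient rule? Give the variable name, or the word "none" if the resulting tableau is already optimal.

x4

Pivot element 3. New z-row = old z-row − (-9)·(row 2/3).
Updated z-row coefficients: x1: 0, x2: 0, x3: 11, x4: -5, s1: -4/5, s2: 3, s3: 0, s4: 0.
The most negative is -5 in column x4, so x4 would enter next.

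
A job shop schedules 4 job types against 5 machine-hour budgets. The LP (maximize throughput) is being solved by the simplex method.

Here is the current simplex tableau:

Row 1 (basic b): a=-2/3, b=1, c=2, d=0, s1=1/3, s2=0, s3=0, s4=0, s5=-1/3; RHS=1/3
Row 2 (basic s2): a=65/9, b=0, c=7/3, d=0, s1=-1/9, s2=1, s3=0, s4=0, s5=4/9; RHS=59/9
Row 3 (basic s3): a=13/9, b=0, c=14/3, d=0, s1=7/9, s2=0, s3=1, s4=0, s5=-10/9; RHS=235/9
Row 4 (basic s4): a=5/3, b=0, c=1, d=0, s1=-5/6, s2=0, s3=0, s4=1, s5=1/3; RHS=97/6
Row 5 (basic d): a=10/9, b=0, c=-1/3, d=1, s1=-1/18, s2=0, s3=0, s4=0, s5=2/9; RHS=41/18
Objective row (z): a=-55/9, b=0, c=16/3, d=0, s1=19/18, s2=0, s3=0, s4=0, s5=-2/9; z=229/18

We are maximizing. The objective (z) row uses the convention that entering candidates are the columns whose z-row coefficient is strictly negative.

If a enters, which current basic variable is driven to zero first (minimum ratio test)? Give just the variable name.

Ratios: row 1 (b): entry -2/3 ≤ 0, skip; row 2 (s2): (59/9)/(65/9) = 59/65; row 3 (s3): (235/9)/(13/9) = 235/13; row 4 (s4): (97/6)/(5/3) = 97/10; row 5 (d): (41/18)/(10/9) = 41/20.
Minimum ratio 59/65 is in the s2 row, so s2 leaves.

s2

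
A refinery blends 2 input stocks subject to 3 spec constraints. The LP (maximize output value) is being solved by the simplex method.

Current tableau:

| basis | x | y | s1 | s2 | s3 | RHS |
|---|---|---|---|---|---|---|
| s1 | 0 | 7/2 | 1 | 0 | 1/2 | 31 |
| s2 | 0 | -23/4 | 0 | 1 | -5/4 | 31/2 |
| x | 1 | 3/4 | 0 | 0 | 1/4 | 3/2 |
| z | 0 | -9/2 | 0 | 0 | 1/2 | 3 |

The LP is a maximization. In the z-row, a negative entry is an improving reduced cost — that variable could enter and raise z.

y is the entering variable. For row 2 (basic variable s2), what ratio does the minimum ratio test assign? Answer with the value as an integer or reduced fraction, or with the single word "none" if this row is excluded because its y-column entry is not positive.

The y entry in row 2 is -23/4 ≤ 0, so this row gives no ratio.

none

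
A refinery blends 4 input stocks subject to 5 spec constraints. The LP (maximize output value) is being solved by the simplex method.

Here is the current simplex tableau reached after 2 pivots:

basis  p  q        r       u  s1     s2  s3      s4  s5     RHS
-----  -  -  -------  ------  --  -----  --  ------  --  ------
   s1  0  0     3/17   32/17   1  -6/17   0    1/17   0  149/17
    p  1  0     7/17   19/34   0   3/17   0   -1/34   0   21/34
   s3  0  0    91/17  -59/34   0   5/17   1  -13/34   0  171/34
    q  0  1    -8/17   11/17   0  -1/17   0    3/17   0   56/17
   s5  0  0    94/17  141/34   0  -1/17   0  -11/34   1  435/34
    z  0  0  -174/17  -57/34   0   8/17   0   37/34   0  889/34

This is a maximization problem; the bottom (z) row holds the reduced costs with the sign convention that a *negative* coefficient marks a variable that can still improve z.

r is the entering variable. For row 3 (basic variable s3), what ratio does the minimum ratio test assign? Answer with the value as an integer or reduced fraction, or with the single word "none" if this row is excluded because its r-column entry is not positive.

Ratio = RHS / (r entry) = (171/34) / (91/17) = 171/182.

171/182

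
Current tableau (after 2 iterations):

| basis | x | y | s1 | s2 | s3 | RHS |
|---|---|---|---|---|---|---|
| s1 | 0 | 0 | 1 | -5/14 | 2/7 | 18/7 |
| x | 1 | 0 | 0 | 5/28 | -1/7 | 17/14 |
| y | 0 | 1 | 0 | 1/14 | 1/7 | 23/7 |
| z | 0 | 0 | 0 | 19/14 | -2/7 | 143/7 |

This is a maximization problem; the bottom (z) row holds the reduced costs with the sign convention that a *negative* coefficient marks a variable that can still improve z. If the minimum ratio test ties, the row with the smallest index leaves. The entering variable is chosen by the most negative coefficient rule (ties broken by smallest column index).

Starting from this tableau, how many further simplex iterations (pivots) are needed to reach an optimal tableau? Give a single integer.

pivot: s3 in, s1 out → z = 23
No improving column remains; optimal.

1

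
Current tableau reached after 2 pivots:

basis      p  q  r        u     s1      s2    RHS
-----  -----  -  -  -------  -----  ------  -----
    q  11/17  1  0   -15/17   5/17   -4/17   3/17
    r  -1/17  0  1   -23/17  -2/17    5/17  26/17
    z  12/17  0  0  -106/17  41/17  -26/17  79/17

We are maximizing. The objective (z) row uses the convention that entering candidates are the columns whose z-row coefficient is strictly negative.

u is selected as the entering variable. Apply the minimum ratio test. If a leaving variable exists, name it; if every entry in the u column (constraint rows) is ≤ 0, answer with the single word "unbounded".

unbounded

u-column entries: row 1: -15/17, row 2: -23/17. All ≤ 0, so u can increase without bound; the LP is unbounded in this direction.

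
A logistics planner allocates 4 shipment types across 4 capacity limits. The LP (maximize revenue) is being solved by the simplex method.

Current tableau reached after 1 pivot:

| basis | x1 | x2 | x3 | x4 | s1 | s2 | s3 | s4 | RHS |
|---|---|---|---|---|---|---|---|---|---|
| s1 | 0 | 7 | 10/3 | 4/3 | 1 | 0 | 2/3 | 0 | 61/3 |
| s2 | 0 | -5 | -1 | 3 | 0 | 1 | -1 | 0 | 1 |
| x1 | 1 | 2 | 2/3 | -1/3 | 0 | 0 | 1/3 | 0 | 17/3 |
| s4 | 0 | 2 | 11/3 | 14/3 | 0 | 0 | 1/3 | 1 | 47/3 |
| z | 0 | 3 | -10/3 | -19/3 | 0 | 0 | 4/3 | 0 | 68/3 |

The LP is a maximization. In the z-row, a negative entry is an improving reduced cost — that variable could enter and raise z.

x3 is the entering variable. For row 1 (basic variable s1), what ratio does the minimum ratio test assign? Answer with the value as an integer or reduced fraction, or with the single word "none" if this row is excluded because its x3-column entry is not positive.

Ratio = RHS / (x3 entry) = (61/3) / (10/3) = 61/10.

61/10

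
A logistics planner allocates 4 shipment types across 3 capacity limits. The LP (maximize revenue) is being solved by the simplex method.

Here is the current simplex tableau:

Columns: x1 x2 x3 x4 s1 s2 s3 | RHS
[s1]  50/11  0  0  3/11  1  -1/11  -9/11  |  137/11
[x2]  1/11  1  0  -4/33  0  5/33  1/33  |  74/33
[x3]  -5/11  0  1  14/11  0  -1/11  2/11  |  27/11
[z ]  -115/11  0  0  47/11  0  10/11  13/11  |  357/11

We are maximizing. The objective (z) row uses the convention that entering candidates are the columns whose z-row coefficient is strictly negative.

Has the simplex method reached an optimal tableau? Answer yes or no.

no

Column x1 has objective-row coefficient -115/11, which is negative; an improving pivot exists, so not yet optimal.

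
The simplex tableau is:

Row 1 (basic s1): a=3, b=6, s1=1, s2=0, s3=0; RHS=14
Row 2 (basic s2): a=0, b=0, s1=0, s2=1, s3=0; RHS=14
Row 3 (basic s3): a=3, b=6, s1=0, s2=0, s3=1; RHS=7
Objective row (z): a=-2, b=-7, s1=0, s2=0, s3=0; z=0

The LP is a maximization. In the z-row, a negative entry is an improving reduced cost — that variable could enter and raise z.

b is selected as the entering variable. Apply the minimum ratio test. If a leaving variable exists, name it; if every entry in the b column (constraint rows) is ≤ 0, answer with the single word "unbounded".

Ratios: row 1 (s1): 14/6 = 7/3; row 2 (s2): entry 0 ≤ 0, skip; row 3 (s3): 7/6 = 7/6.
Minimum ratio is in the s3 row, so s3 leaves.

s3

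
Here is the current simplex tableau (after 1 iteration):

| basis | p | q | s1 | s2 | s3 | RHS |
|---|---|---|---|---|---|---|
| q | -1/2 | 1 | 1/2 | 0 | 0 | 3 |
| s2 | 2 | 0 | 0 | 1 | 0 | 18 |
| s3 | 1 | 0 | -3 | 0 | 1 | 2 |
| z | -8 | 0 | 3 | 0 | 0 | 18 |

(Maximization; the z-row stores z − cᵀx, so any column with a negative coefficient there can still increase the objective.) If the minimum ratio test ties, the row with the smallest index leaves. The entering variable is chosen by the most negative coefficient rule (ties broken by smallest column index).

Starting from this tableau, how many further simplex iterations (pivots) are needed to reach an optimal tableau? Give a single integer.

2

pivot: p in, s3 out → z = 34
pivot: s1 in, s2 out → z = 83
No improving column remains; optimal.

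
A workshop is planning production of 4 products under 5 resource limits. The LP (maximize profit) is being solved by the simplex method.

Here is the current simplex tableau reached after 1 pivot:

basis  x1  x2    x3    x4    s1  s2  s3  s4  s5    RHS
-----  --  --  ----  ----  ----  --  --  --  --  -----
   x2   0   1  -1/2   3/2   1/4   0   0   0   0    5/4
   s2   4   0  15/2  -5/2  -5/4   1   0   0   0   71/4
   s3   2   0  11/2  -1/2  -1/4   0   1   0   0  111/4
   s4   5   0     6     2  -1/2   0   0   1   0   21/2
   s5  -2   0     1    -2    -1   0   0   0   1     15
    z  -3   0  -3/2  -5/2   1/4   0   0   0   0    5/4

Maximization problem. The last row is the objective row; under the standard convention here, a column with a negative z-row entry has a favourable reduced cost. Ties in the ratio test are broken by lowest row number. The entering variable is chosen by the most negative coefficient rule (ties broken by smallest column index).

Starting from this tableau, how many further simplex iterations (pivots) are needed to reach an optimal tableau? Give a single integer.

2

pivot: x1 in, s4 out → z = 151/20
pivot: x4 in, x2 out → z = 259/30
No improving column remains; optimal.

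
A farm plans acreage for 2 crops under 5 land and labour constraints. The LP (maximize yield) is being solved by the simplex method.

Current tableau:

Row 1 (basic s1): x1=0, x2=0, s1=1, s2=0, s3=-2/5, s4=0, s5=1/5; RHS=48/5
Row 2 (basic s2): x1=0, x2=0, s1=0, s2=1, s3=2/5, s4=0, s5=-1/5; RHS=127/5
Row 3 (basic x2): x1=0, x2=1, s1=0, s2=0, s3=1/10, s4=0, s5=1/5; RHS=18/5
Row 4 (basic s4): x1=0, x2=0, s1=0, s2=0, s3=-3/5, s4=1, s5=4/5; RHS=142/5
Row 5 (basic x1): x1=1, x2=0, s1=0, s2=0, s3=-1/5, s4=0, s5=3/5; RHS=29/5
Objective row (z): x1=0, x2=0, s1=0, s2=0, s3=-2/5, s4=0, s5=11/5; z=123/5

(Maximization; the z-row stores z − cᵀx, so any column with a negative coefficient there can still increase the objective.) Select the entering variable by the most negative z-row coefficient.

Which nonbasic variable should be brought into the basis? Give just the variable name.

Objective-row coefficients: x1: 0, x2: 0, s1: 0, s2: 0, s3: -2/5, s4: 0, s5: 11/5.
The most negative is -2/5 in column s3, so s3 enters.

s3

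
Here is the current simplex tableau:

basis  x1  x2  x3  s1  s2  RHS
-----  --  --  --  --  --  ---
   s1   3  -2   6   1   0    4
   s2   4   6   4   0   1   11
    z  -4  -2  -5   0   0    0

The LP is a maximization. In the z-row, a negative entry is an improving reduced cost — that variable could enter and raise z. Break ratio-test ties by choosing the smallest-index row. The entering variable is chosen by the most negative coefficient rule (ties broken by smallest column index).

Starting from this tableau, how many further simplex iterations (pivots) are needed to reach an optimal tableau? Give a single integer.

3

pivot: x3 in, s1 out → z = 10/3
pivot: x2 in, s2 out → z = 15/2
pivot: x1 in, x3 out → z = 109/13
No improving column remains; optimal.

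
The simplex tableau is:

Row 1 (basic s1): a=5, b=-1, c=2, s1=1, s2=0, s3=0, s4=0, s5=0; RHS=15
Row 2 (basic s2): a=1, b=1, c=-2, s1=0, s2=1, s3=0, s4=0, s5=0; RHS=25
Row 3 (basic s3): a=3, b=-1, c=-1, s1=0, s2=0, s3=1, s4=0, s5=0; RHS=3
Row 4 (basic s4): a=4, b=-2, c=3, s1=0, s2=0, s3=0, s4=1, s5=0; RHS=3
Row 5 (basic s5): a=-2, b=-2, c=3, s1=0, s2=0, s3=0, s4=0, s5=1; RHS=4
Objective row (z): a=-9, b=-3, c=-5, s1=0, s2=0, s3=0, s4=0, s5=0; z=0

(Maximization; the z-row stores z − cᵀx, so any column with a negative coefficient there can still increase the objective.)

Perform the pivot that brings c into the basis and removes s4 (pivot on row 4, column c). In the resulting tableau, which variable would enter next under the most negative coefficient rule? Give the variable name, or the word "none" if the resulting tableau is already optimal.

b

Pivot element 3. New z-row = old z-row − (-5)·(row 4/3).
Updated z-row coefficients: a: -7/3, b: -19/3, c: 0, s1: 0, s2: 0, s3: 0, s4: 5/3, s5: 0.
The most negative is -19/3 in column b, so b would enter next.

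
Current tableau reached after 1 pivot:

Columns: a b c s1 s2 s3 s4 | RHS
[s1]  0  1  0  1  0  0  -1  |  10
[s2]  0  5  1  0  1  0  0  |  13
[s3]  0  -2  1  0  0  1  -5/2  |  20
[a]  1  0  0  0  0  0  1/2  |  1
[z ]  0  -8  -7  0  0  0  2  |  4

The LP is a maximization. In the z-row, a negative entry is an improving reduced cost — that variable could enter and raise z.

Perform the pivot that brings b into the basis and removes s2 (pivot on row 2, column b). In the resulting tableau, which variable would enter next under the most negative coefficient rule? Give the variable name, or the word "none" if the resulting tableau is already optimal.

Pivot element 5. New z-row = old z-row − (-8)·(row 2/5).
Updated z-row coefficients: a: 0, b: 0, c: -27/5, s1: 0, s2: 8/5, s3: 0, s4: 2.
The most negative is -27/5 in column c, so c would enter next.

c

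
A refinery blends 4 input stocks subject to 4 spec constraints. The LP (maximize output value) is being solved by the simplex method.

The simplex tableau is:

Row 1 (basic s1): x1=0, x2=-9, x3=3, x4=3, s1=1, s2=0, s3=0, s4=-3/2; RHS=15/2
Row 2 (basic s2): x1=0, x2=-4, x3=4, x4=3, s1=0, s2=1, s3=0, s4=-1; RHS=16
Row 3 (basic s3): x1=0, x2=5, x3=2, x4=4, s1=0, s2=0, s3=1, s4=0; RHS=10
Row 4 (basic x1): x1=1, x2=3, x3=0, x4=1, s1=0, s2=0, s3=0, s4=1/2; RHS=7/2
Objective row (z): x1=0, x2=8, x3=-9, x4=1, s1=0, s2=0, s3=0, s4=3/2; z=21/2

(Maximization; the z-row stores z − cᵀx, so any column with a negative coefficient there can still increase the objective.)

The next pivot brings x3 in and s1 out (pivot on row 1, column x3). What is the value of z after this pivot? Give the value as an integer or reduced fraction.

33

Minimum ratio for x3: (15/2)/3 = 5/2.
z changes by −(z-row coeff of x3)·ratio = −(-9)·(5/2) = 45/2.
New z = 21/2 + (45/2) = 33.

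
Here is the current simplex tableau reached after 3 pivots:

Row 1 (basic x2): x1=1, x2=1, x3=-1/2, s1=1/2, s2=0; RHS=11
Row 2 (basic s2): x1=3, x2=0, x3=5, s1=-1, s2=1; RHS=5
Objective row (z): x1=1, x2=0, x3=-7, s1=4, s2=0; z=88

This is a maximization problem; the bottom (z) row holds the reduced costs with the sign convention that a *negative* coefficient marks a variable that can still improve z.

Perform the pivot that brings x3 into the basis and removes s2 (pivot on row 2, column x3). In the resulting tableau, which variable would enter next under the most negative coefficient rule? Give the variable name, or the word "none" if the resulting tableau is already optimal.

Pivot element 5. New z-row = old z-row − (-7)·(row 2/5).
Updated z-row coefficients: x1: 26/5, x2: 0, x3: 0, s1: 13/5, s2: 7/5.
No coefficient is strictly negative; the tableau after this pivot is optimal.

none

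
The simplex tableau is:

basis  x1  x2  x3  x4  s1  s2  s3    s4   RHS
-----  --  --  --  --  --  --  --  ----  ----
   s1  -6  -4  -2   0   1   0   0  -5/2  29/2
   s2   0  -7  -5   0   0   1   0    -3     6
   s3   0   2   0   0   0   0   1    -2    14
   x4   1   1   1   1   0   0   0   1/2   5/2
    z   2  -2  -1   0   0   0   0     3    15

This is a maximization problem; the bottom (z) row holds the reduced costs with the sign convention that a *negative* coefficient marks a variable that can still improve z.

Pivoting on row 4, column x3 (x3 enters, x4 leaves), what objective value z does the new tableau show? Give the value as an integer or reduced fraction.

35/2

Minimum ratio for x3: (5/2)/1 = 5/2.
z changes by −(z-row coeff of x3)·ratio = −(-1)·(5/2) = 5/2.
New z = 15 + (5/2) = 35/2.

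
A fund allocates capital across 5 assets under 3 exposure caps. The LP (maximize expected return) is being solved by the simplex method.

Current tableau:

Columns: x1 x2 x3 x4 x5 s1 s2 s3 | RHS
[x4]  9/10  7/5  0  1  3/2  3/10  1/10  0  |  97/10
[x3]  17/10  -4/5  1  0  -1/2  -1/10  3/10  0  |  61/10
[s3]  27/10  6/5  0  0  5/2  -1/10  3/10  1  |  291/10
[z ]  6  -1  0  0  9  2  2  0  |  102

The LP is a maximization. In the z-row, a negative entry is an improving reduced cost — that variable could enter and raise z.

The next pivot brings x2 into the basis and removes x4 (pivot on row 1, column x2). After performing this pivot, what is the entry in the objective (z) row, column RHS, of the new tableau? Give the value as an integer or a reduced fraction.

Pivot element is row 1, column x2: 7/5.
Normalize row 1: new (row 1, RHS) = (97/10)/(7/5) = 97/14.
z-row ← z-row − (-1)·(new row 1): 102 − (-1)·(97/14) = 1525/14.

1525/14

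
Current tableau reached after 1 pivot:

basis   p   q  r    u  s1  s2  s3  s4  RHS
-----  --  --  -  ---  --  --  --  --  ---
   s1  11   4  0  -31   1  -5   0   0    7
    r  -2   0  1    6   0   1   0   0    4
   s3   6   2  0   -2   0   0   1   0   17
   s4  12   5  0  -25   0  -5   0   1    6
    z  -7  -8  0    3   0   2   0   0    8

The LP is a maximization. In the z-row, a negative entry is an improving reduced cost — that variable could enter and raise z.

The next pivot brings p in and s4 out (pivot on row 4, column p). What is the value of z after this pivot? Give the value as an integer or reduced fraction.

23/2

Minimum ratio for p: 6/12 = 1/2.
z changes by −(z-row coeff of p)·ratio = −(-7)·(1/2) = 7/2.
New z = 8 + (7/2) = 23/2.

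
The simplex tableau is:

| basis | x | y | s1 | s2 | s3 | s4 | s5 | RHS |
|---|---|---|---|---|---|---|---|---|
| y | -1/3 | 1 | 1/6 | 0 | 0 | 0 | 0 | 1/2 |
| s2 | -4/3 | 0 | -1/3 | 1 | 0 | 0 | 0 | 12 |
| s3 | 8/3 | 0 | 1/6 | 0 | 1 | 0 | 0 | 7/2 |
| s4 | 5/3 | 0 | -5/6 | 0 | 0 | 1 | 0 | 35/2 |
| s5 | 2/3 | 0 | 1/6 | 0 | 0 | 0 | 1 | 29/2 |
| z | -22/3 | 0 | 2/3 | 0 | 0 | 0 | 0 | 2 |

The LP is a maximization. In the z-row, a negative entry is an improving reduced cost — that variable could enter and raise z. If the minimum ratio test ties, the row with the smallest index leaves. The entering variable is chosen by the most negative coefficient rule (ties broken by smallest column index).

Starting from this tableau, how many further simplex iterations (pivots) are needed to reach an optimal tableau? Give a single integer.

1

pivot: x in, s3 out → z = 93/8
No improving column remains; optimal.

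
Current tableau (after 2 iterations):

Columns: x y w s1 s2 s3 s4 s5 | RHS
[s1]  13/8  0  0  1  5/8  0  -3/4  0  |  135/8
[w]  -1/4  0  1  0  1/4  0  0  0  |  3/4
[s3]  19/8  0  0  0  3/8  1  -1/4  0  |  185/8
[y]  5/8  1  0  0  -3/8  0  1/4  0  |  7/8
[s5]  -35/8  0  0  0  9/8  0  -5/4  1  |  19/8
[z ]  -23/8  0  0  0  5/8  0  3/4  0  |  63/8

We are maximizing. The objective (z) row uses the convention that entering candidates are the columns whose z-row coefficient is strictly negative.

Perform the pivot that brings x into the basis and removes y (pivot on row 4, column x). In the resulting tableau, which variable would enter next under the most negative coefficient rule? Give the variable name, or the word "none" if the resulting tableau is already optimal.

Pivot element 5/8. New z-row = old z-row − (-23/8)·(row 4/(5/8)).
Updated z-row coefficients: x: 0, y: 23/5, w: 0, s1: 0, s2: -11/10, s3: 0, s4: 19/10, s5: 0.
The most negative is -11/10 in column s2, so s2 would enter next.

s2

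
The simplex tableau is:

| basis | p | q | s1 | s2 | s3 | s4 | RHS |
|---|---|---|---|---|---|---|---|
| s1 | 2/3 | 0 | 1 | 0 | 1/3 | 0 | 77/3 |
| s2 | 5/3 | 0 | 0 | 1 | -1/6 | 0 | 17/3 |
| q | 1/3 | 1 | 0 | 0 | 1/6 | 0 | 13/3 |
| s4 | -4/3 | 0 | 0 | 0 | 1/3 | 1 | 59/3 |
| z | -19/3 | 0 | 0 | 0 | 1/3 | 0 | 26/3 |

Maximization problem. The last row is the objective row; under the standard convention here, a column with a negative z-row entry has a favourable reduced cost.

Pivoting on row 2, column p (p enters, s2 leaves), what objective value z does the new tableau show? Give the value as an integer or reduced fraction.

Minimum ratio for p: (17/3)/(5/3) = 17/5.
z changes by −(z-row coeff of p)·ratio = −(-19/3)·(17/5) = 323/15.
New z = 26/3 + (323/15) = 151/5.

151/5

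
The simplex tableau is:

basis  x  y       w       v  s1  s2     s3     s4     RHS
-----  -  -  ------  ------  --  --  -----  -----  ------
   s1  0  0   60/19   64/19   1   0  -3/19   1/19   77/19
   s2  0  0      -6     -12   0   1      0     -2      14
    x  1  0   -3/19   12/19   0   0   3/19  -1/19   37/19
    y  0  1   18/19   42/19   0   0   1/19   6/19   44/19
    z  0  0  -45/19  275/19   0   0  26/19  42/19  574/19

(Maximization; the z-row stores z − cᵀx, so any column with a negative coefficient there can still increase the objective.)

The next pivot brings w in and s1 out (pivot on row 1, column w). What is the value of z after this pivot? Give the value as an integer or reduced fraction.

133/4

Minimum ratio for w: (77/19)/(60/19) = 77/60.
z changes by −(z-row coeff of w)·ratio = −(-45/19)·(77/60) = 231/76.
New z = 574/19 + (231/76) = 133/4.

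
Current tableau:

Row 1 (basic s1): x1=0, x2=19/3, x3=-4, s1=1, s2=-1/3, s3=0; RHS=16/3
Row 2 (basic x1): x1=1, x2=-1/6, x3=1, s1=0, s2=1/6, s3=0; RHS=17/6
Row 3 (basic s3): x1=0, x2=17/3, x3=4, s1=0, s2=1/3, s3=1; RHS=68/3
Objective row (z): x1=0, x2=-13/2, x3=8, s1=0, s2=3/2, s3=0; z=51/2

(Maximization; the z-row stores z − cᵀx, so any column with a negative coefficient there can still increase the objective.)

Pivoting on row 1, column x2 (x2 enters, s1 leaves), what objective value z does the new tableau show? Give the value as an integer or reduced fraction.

Minimum ratio for x2: (16/3)/(19/3) = 16/19.
z changes by −(z-row coeff of x2)·ratio = −(-13/2)·(16/19) = 104/19.
New z = 51/2 + (104/19) = 1177/38.

1177/38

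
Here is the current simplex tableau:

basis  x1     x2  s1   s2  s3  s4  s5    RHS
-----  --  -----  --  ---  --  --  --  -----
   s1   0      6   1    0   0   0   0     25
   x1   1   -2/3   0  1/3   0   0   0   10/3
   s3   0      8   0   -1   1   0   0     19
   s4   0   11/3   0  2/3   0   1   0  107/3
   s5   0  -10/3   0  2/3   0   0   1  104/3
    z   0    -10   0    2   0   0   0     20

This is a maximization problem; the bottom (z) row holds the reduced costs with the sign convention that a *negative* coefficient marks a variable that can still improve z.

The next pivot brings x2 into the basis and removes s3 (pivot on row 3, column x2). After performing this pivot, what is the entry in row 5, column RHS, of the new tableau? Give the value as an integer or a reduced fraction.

Pivot element is row 3, column x2: 8.
Normalize row 3: new (row 3, RHS) = 19/8 = 19/8.
row 5 ← row 5 − (-10/3)·(new row 3): 104/3 − (-10/3)·(19/8) = 511/12.

511/12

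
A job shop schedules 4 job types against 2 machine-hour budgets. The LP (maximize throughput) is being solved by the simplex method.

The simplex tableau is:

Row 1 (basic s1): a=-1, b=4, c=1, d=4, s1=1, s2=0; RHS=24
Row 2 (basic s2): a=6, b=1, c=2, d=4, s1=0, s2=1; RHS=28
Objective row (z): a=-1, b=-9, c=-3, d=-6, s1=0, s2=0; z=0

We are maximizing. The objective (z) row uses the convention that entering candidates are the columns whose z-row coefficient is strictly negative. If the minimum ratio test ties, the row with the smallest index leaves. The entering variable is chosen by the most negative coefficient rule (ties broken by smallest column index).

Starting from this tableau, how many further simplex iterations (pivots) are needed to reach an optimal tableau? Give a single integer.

2

pivot: b in, s1 out → z = 54
pivot: a in, s2 out → z = 1636/25
No improving column remains; optimal.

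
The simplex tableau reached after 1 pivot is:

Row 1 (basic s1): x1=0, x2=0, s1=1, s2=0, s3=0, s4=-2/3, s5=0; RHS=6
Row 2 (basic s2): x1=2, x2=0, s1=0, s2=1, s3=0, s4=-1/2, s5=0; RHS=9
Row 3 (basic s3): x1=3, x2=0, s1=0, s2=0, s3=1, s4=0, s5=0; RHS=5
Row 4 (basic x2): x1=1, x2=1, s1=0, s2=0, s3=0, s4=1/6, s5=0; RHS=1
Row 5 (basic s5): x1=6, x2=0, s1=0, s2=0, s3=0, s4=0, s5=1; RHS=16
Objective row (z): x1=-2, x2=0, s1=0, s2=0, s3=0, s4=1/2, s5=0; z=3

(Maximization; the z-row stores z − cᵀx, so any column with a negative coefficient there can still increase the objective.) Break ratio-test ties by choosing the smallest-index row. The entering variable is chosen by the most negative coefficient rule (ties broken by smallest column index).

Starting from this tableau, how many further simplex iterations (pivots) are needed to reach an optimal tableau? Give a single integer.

pivot: x1 in, x2 out → z = 5
No improving column remains; optimal.

1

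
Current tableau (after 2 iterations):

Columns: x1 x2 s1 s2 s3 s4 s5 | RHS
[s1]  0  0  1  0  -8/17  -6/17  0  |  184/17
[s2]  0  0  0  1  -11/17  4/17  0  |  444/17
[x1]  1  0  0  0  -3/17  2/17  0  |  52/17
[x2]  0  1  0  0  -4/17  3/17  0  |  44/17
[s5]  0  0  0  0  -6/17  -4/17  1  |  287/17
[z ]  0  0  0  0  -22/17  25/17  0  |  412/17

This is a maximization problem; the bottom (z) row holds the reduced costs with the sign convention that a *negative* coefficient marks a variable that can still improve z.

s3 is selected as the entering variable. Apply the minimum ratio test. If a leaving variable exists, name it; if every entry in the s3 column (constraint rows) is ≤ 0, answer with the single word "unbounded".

unbounded

s3-column entries: row 1: -8/17, row 2: -11/17, row 3: -3/17, row 4: -4/17, row 5: -6/17. All ≤ 0, so s3 can increase without bound; the LP is unbounded in this direction.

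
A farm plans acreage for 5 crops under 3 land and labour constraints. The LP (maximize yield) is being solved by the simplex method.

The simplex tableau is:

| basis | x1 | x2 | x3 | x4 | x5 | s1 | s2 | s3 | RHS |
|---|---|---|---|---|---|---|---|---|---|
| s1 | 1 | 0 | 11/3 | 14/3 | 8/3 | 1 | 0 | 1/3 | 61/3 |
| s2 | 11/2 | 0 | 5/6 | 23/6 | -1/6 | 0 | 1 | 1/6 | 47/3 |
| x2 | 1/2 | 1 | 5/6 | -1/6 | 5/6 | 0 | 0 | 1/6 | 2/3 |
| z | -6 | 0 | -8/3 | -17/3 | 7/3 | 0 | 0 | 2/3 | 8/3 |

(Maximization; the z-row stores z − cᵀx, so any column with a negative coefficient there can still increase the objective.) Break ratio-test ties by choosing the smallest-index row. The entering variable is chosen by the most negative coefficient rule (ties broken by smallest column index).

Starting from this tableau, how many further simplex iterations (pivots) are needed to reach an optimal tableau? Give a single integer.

pivot: x1 in, x2 out → z = 32/3
pivot: x4 in, s2 out → z = 373/17
pivot: x3 in, s1 out → z = 1423/53
No improving column remains; optimal.

3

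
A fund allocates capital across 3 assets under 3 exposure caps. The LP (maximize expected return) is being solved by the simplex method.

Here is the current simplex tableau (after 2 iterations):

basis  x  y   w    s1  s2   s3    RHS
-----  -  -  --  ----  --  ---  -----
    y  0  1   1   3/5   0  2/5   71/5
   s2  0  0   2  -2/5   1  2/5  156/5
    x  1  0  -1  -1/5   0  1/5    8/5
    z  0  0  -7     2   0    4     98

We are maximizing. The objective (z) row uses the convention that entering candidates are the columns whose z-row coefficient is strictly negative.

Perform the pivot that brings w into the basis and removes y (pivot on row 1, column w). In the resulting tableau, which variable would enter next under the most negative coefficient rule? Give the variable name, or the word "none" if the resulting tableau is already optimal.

none

Pivot element 1. New z-row = old z-row − (-7)·(row 1/1).
Updated z-row coefficients: x: 0, y: 7, w: 0, s1: 31/5, s2: 0, s3: 34/5.
No coefficient is strictly negative; the tableau after this pivot is optimal.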